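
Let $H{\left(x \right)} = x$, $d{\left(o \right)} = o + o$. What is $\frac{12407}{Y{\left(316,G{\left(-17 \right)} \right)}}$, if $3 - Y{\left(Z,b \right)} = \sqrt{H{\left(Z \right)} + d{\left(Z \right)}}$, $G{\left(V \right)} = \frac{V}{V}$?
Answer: $- \frac{12407}{313} - \frac{24814 \sqrt{237}}{939} \approx -446.46$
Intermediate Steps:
$d{\left(o \right)} = 2 o$
$G{\left(V \right)} = 1$
$Y{\left(Z,b \right)} = 3 - \sqrt{3} \sqrt{Z}$ ($Y{\left(Z,b \right)} = 3 - \sqrt{Z + 2 Z} = 3 - \sqrt{3 Z} = 3 - \sqrt{3} \sqrt{Z}$)
$\frac{12407}{Y{\left(316,G{\left(-17 \right)} \right)}} = \frac{12407}{3 - \sqrt{3} \sqrt{316}} = \frac{12407}{3 - \sqrt{3} \cdot 2 \sqrt{79}} = \frac{12407}{3 - 2 \sqrt{237}}$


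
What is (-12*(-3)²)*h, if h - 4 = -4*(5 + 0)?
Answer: 1728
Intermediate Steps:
h = -16 (h = 4 - 4*(5 + 0) = 4 - 4*5 = 4 - 20 = -16)
(-12*(-3)²)*h = -12*(-3)²*(-16) = -12*9*(-16) = -108*(-16) = 1728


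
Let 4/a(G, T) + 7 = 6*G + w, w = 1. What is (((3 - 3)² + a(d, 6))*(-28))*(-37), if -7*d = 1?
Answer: -1813/3 ≈ -604.33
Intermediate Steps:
d = -⅐ (d = -⅐*1 = -⅐ ≈ -0.14286)
a(G, T) = 4/(-6 + 6*G) (a(G, T) = 4/(-7 + (6*G + 1)) = 4/(-7 + (1 + 6*G)) = 4/(-6 + 6*G))
(((3 - 3)² + a(d, 6))*(-28))*(-37) = (((3 - 3)² + 2/(3*(-1 - ⅐)))*(-28))*(-37) = ((0² + 2/(3*(-8/7)))*(-28))*(-37) = ((0 + (⅔)*(-7/8))*(-28))*(-37) = ((0 - 7/12)*(-28))*(-37) = -7/12*(-28)*(-37) = (49/3)*(-37) = -1813/3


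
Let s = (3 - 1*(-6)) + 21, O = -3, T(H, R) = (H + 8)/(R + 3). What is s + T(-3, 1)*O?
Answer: 105/4 ≈ 26.250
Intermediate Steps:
T(H, R) = (8 + H)/(3 + R)
s = 30 (s = (3 + 6) + 21 = 9 + 21 = 30)
s + T(-3, 1)*O = 30 + ((8 - 3)/(3 + 1))*(-3) = 30 + (5/4)*(-3) = 30 - 15/4 = 105/4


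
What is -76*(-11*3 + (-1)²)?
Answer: 2432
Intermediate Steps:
-76*(-11*3 + (-1)²) = -76*(-33 + 1) = -76*(-32) = 2432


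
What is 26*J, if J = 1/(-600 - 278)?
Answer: -13/439 ≈ -0.029613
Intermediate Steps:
J = -1/878 (J = 1/(-878) = -1/878 ≈ -0.0011390)
26*J = 26*(-1/878) = -13/439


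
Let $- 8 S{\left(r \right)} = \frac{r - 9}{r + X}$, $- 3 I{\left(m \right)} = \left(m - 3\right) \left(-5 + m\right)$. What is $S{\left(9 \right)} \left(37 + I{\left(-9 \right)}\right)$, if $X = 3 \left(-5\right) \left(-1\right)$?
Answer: $0$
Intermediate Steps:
$X = 15$ ($X = \left(-15\right) \left(-1\right) = 15$)
$I{\left(m \right)} = - \frac{\left(-5 + m\right) \left(-3 + m\right)}{3}$ ($I{\left(m \right)} = - \frac{\left(m - 3\right) \left(-5 + m\right)}{3} = - \frac{\left(-3 + m\right) \left(-5 + m\right)}{3} = - \frac{\left(-5 + m\right) \left(-3 + m\right)}{3}$)
$S{\left(r \right)} = - \frac{-9 + r}{8 \left(15 + r\right)}$ ($S{\left(r \right)} = - \frac{\left(r - 9\right) \frac{1}{r + 15}}{8} = - \frac{\left(-9 + r\right) \frac{1}{15 + r}}{8} = - \frac{\frac{1}{15 + r} \left(-9 + r\right)}{8} = - \frac{-9 + r}{8 \left(15 + r\right)}$)
$S{\left(9 \right)} \left(37 + I{\left(-9 \right)}\right) = \frac{9 - 9}{8 \left(15 + 9\right)} \left(37 - \left(29 + 27\right)\right) = \frac{9 - 9}{8 \cdot 24} \left(37 - 56\right) = \frac{1}{8} \cdot \frac{1}{24} \cdot 0 \left(37 - 56\right) = 0 \left(37 - 56\right) = 0 \left(-19\right) = 0$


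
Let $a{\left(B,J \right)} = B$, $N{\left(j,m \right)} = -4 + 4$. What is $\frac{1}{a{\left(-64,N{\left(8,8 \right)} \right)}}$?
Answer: $- \frac{1}{64} \approx -0.015625$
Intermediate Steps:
$N{\left(j,m \right)} = 0$
$\frac{1}{a{\left(-64,N{\left(8,8 \right)} \right)}} = \frac{1}{-64} = - \frac{1}{64}$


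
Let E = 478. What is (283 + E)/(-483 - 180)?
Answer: -761/663 ≈ -1.1478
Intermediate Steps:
(283 + E)/(-483 - 180) = (283 + 478)/(-483 - 180) = 761/(-663) = 761*(-1/663) = -761/663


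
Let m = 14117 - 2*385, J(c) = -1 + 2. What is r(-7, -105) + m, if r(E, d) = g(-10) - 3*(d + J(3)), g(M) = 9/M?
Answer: 136581/10 ≈ 13658.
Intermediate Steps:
J(c) = 1
r(E, d) = -39/10 - 3*d (r(E, d) = 9/(-10) - 3*(d + 1) = 9*(-⅒) - 3*(1 + d) = -9/10 + (-3 - 3*d) = -39/10 - 3*d)
m = 13347 (m = 14117 - 1*770 = 14117 - 770 = 13347)
r(-7, -105) + m = (-39/10 - 3*(-105)) + 13347 = (-39/10 + 315) + 13347 = 3111/10 + 13347 = 136581/10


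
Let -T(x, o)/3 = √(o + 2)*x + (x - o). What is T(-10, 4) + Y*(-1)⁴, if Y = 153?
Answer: 195 + 30*√6 ≈ 268.48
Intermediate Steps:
T(x, o) = -3*x + 3*o - 3*x*√(2 + o) (T(x, o) = -3*(√(o + 2)*x + (x - o)) = -3*(√(2 + o)*x + (x - o)) = -3*(x*√(2 + o) + (x - o)) = -3*(x - o + x*√(2 + o)) = -3*x + 3*o - 3*x*√(2 + o))
T(-10, 4) + Y*(-1)⁴ = (-3*(-10) + 3*4 - 3*(-10)*√(2 + 4)) + 153*(-1)⁴ = (30 + 12 - 3*(-10)*√6) + 153*1 = (30 + 12 + 30*√6) + 153 = (42 + 30*√6) + 153 = 195 + 30*√6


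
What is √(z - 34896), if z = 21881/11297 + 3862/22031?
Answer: I*√2161444253276500764429/248884207 ≈ 186.8*I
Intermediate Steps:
z = 525689325/248884207 (z = 21881*(1/11297) + 3862*(1/22031) = 21881/11297 + 3862/22031 = 525689325/248884207 ≈ 2.1122)
√(z - 34896) = √(525689325/248884207 - 34896) = √(-8684537598147/248884207) = I*√2161444253276500764429/248884207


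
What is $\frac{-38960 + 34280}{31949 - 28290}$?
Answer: $- \frac{4680}{3659} \approx -1.279$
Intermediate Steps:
$\frac{-38960 + 34280}{31949 - 28290} = - \frac{4680}{3659}$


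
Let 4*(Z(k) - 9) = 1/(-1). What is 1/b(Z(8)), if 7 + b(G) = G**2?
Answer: 16/1113 ≈ 0.014376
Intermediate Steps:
Z(k) = 35/4 (Z(k) = 9 + (1/4)/(-1) = 9 + (1/4)*(-1) = 9 - 1/4 = 35/4)
b(G) = -7 + G**2
1/b(Z(8)) = 1/(-7 + (35/4)**2) = 1/(-7 + 1225/16) = 1/(1113/16) = 16/1113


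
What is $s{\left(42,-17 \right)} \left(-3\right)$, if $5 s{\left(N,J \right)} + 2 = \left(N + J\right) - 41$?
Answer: $\frac{54}{5} \approx 10.8$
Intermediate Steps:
$s{\left(N,J \right)} = - \frac{43}{5} + \frac{J}{5} + \frac{N}{5}$ ($s{\left(N,J \right)} = - \frac{2}{5} + \frac{\left(N + J\right) - 41}{5} = - \frac{2}{5} + \frac{\left(J + N\right) - 41}{5} = - \frac{2}{5} + \frac{-41 + J + N}{5} = - \frac{2}{5} + \left(- \frac{41}{5} + \frac{J}{5} + \frac{N}{5}\right) = - \frac{43}{5} + \frac{J}{5} + \frac{N}{5}$)
$s{\left(42,-17 \right)} \left(-3\right) = \left(- \frac{43}{5} + \frac{1}{5} \left(-17\right) + \frac{1}{5} \cdot 42\right) \left(-3\right) = \left(- \frac{43}{5} - \frac{17}{5} + \frac{42}{5}\right) \left(-3\right) = \left(- \frac{18}{5}\right) \left(-3\right) = \frac{54}{5}$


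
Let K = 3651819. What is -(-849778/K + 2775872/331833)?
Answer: -1094999747566/134643783803 ≈ -8.1326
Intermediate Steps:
-(-849778/K + 2775872/331833) = -(-849778/3651819 + 2775872/331833) = -1*1094999747566/134643783803 = -1094999747566/134643783803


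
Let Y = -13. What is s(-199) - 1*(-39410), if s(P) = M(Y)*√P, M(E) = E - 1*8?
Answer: 39410 - 21*I*√199 ≈ 39410.0 - 296.24*I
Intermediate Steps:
M(E) = -8 + E (M(E) = E - 8 = -8 + E)
s(P) = -21*√P (s(P) = (-8 - 13)*√P = -21*√P)
s(-199) - 1*(-39410) = -21*I*√199 - 1*(-39410) = -21*I*√199 + 39410 = 39410 - 21*I*√199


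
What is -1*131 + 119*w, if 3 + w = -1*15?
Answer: -2273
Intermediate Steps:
w = -18 (w = -3 - 1*15 = -3 - 15 = -18)
-1*131 + 119*w = -1*131 + 119*(-18) = -131 - 2142 = -2273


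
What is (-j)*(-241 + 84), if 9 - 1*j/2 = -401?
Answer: 128740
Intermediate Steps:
j = 820 (j = 18 - 2*(-401) = 18 + 802 = 820)
(-j)*(-241 + 84) = (-1*820)*(-241 + 84) = -820*(-157) = 128740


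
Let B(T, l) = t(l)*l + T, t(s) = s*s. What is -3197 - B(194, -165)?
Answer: 4488734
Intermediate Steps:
t(s) = s**2
B(T, l) = T + l**3 (B(T, l) = l**2*l + T = l**3 + T = T + l**3)
-3197 - B(194, -165) = -3197 - (194 + (-165)**3) = -3197 - (194 - 4492125) = -3197 - 1*(-4491931) = -3197 + 4491931 = 4488734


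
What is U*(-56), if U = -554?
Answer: 31024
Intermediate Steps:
U*(-56) = -554*(-56) = 31024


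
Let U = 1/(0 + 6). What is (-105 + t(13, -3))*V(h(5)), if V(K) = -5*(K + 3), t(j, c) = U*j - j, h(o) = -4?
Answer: -3475/6 ≈ -579.17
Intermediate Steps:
U = 1/6 ≈ 0.16667
t(j, c) = -5*j/6 (t(j, c) = j/6 - j = -5*j/6)
V(K) = -15 - 5*K (V(K) = -5*(3 + K) = -15 - 5*K)
(-105 + t(13, -3))*V(h(5)) = (-105 - 5/6*13)*(-15 - 5*(-4)) = (-105 - 65/6)*(-15 + 20) = -695/6*5 = -3475/6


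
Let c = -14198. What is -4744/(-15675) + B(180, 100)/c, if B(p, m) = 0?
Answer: 4744/15675 ≈ 0.30265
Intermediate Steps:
-4744/(-15675) + B(180, 100)/c = -4744/(-15675) + 0/(-14198) = -4744*(-1/15675) + 0*(-1/14198) = 4744/15675 + 0 = 4744/15675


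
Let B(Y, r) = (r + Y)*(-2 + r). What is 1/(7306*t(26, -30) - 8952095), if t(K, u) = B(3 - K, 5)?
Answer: -1/9346619 ≈ -1.0699e-7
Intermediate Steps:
B(Y, r) = (-2 + r)*(Y + r) (B(Y, r) = (Y + r)*(-2 + r) = (-2 + r)*(Y + r))
t(K, u) = 24 - 3*K (t(K, u) = 5² - 2*(3 - K) - 2*5 + (3 - K)*5 = 25 + (-6 + 2*K) - 10 + (15 - 5*K) = 24 - 3*K)
1/(7306*t(26, -30) - 8952095) = 1/(7306*(24 - 3*26) - 8952095) = 1/(7306*(24 - 78) - 8952095) = 1/(7306*(-54) - 8952095) = 1/(-394524 - 8952095) = 1/(-9346619) = -1/9346619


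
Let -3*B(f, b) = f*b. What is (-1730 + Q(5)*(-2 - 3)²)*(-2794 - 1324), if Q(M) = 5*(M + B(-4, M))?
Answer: 3356170/3 ≈ 1.1187e+6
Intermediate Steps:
B(f, b) = -b*f/3 (B(f, b) = -f*b/3 = -b*f/3)
Q(M) = 35*M/3 (Q(M) = 5*(M - ⅓*M*(-4)) = 5*(M + 4*M/3) = 5*(7*M/3) = 35*M/3)
(-1730 + Q(5)*(-2 - 3)²)*(-2794 - 1324) = (-1730 + ((35/3)*5)*(-2 - 3)²)*(-2794 - 1324) = (-1730 + (175/3)*(-5)²)*(-4118) = (-1730 + (175/3)*25)*(-4118) = (-1730 + 4375/3)*(-4118) = -815/3*(-4118) = 3356170/3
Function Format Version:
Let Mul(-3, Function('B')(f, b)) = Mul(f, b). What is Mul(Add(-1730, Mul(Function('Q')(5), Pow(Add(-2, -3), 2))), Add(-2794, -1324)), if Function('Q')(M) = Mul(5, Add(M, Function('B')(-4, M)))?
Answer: Rational(3356170, 3) ≈ 1.1187e+6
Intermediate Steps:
Function('B')(f, b) = Mul(Rational(-1, 3), b, f) (Function('B')(f, b) = Mul(Rational(-1, 3), Mul(f, b)) = Mul(Rational(-1, 3), Mul(b, f)) = Mul(Rational(-1, 3), b, f))
Function('Q')(M) = Mul(Rational(35, 3), M) (Function('Q')(M) = Mul(5, Add(M, Mul(Rational(-1, 3), M, -4))) = Mul(5, Add(M, Mul(Rational(4, 3), M))) = Mul(5, Mul(Rational(7, 3), M)) = Mul(Rational(35, 3), M))
Mul(Add(-1730, Mul(Function('Q')(5), Pow(Add(-2, -3), 2))), Add(-2794, -1324)) = Mul(Add(-1730, Mul(Mul(Rational(35, 3), 5), Pow(Add(-2, -3), 2))), Add(-2794, -1324)) = Mul(Add(-1730, Mul(Rational(175, 3), Pow(-5, 2))), -4118) = Mul(Add(-1730, Mul(Rational(175, 3), 25)), -4118) = Mul(Add(-1730, Rational(4375, 3)), -4118) = Mul(Rational(-815, 3), -4118) = Rational(3356170, 3)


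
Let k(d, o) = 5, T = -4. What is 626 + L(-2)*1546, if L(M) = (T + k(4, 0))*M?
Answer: -2466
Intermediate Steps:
L(M) = M (L(M) = (-4 + 5)*M = 1*M = M)
626 + L(-2)*1546 = 626 - 2*1546 = 626 - 3092 = -2466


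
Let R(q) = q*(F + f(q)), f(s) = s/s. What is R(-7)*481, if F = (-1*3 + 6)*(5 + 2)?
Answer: -74074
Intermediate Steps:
F = 21 (F = (-3 + 6)*7 = 3*7 = 21)
f(s) = 1
R(q) = 22*q (R(q) = q*(21 + 1) = q*22 = 22*q)
R(-7)*481 = (22*(-7))*481 = -154*481 = -74074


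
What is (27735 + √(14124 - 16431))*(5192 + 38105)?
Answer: 1200842295 + 43297*I*√2307 ≈ 1.2008e+9 + 2.0796e+6*I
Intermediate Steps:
(27735 + √(14124 - 16431))*(5192 + 38105) = (27735 + √(-2307))*43297 = (27735 + I*√2307)*43297 = 1200842295 + 43297*I*√2307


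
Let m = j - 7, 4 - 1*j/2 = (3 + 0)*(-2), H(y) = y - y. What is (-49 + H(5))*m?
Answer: -637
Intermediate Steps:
H(y) = 0
j = 20 (j = 8 - 2*(3 + 0)*(-2) = 8 - 6*(-2) = 8 - 2*(-6) = 8 + 12 = 20)
m = 13 (m = 20 - 7 = 13)
(-49 + H(5))*m = (-49 + 0)*13 = -49*13 = -637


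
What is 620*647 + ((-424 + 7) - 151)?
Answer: 400572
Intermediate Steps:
620*647 + ((-424 + 7) - 151) = 401140 + (-417 - 151) = 401140 - 568 = 400572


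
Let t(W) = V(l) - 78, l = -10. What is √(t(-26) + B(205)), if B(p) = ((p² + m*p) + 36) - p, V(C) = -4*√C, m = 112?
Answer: √(64738 - 4*I*√10) ≈ 254.44 - 0.025*I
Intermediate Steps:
t(W) = -78 - 4*I*√10 (t(W) = -4*I*√10 - 78 = -78 - 4*I*√10)
B(p) = 36 + p² + 111*p (B(p) = ((p² + 112*p) + 36) - p = (36 + p² + 112*p) - p = 36 + p² + 111*p)
√(t(-26) + B(205)) = √((-78 - 4*I*√10) + (36 + 205² + 111*205)) = √((-78 - 4*I*√10) + (36 + 42025 + 22755)) = √((-78 - 4*I*√10) + 64816) = √(64738 - 4*I*√10)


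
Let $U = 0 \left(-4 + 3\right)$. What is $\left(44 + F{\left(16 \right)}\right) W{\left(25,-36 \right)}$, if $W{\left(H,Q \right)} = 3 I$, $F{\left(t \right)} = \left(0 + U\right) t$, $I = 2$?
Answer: $264$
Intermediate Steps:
$U = 0$ ($U = 0 \left(-1\right) = 0$)
$F{\left(t \right)} = 0$ ($F{\left(t \right)} = \left(0 + 0\right) t = 0 t = 0$)
$W{\left(H,Q \right)} = 6$ ($W{\left(H,Q \right)} = 3 \cdot 2 = 6$)
$\left(44 + F{\left(16 \right)}\right) W{\left(25,-36 \right)} = \left(44 + 0\right) 6 = 44 \cdot 6 = 264$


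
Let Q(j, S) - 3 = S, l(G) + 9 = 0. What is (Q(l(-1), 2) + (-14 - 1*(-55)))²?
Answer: 2116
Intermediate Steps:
l(G) = -9 (l(G) = -9 + 0 = -9)
Q(j, S) = 3 + S
(Q(l(-1), 2) + (-14 - 1*(-55)))² = ((3 + 2) + (-14 - 1*(-55)))² = (5 + (-14 + 55))² = (5 + 41)² = 46² = 2116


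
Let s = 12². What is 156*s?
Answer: 22464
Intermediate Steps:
s = 144
156*s = 156*144 = 22464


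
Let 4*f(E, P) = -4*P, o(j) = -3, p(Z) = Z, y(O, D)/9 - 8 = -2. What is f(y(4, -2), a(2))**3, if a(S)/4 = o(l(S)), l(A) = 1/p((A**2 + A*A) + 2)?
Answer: 1728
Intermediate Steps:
y(O, D) = 54 (y(O, D) = 72 + 9*(-2) = 72 - 18 = 54)
l(A) = 1/(2 + 2*A**2) (l(A) = 1/((A**2 + A*A) + 2) = 1/((A**2 + A**2) + 2) = 1/(2*A**2 + 2) = 1/(2 + 2*A**2))
a(S) = -12 (a(S) = 4*(-3) = -12)
f(E, P) = -P (f(E, P) = (-4*P)/4 = -P)
f(y(4, -2), a(2))**3 = (-1*(-12))**3 = 12**3 = 1728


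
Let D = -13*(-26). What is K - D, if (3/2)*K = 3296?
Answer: 5578/3 ≈ 1859.3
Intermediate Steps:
K = 6592/3 (K = (⅔)*3296 = 6592/3 ≈ 2197.3)
D = 338
K - D = 6592/3 - 1*338 = 6592/3 - 338 = 5578/3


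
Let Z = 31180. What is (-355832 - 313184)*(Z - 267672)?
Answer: 158216931872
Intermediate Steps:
(-355832 - 313184)*(Z - 267672) = (-355832 - 313184)*(31180 - 267672) = -669016*(-236492) = 158216931872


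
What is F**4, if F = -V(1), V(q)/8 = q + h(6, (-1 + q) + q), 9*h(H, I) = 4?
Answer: 116985856/6561 ≈ 17831.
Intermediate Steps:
h(H, I) = 4/9 (h(H, I) = (1/9)*4 = 4/9)
V(q) = 32/9 + 8*q (V(q) = 8*(q + 4/9) = 8*(4/9 + q) = 32/9 + 8*q)
F = -104/9 (F = -(32/9 + 8*1) = -(32/9 + 8) = -1*104/9 = -104/9 ≈ -11.556)
F**4 = (-104/9)**4 = 116985856/6561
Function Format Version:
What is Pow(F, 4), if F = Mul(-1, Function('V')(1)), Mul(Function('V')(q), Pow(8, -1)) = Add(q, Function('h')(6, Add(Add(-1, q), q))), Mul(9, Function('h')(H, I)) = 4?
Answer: Rational(116985856, 6561) ≈ 17831.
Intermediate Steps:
Function('h')(H, I) = Rational(4, 9) (Function('h')(H, I) = Mul(Rational(1, 9), 4) = Rational(4, 9))
Function('V')(q) = Add(Rational(32, 9), Mul(8, q)) (Function('V')(q) = Mul(8, Add(q, Rational(4, 9))) = Mul(8, Add(Rational(4, 9), q)) = Add(Rational(32, 9), Mul(8, q)))
F = Rational(-104, 9) (F = Mul(-1, Add(Rational(32, 9), Mul(8, 1))) = Mul(-1, Add(Rational(32, 9), 8)) = Mul(-1, Rational(104, 9)) = Rational(-104, 9) ≈ -11.556)
Pow(F, 4) = Pow(Rational(-104, 9), 4) = Rational(116985856, 6561)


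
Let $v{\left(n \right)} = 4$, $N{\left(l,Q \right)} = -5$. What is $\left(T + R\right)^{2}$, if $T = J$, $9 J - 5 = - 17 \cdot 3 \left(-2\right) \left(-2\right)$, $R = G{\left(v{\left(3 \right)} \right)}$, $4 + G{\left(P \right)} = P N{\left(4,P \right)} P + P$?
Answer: $\frac{844561}{81} \approx 10427.0$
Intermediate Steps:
$G{\left(P \right)} = -4 + P - 5 P^{2}$ ($G{\left(P \right)} = -4 + \left(P \left(-5\right) P + P\right) = -4 + \left(- 5 P P + P\right) = -4 - \left(- P + 5 P^{2}\right) = -4 + P - 5 P^{2}$)
$R = -80$ ($R = -4 + 4 - 5 \cdot 4^{2} = -4 + 4 - 80 = -80$)
$J = - \frac{199}{9}$ ($J = \frac{5}{9} + \frac{\left(-17\right) 3 \left(-2\right) \left(-2\right)}{9} = \frac{5}{9} + \frac{\left(-17\right) \left(\left(-6\right) \left(-2\right)\right)}{9} = \frac{5}{9} + \frac{\left(-17\right) 12}{9} = \frac{5}{9} + \frac{1}{9} \left(-204\right) = \frac{5}{9} - \frac{68}{3} = - \frac{199}{9} \approx -22.111$)
$T = - \frac{199}{9} \approx -22.111$
$\left(T + R\right)^{2} = \left(- \frac{199}{9} - 80\right)^{2} = \left(- \frac{919}{9}\right)^{2} = \frac{844561}{81}$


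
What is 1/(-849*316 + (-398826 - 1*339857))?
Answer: -1/1006967 ≈ -9.9308e-7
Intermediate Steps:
1/(-849*316 + (-398826 - 1*339857)) = 1/(-268284 + (-398826 - 339857)) = 1/(-268284 - 738683) = 1/(-1006967) = -1/1006967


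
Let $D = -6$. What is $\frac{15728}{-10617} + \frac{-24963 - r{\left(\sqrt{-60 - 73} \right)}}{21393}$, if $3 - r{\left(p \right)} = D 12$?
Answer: $- \frac{66921950}{25236609} \approx -2.6518$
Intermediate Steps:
$r{\left(p \right)} = 75$ ($r{\left(p \right)} = 3 - \left(-6\right) 12 = 3 - -72 = 3 + 72 = 75$)
$\frac{15728}{-10617} + \frac{-24963 - r{\left(\sqrt{-60 - 73} \right)}}{21393} = \frac{15728}{-10617} + \frac{-24963 - 75}{21393} = 15728 \left(- \frac{1}{10617}\right) + \left(-24963 - 75\right) \frac{1}{21393} = - \frac{15728}{10617} - \frac{2782}{2377} = - \frac{66921950}{25236609}$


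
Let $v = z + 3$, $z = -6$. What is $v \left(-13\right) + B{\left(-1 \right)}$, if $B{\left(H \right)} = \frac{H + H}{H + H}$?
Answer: $40$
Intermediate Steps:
$B{\left(H \right)} = 1$ ($B{\left(H \right)} = \frac{2 H}{2 H} = 2 H \frac{1}{2 H} = 1$)
$v = -3$ ($v = -6 + 3 = -3$)
$v \left(-13\right) + B{\left(-1 \right)} = \left(-3\right) \left(-13\right) + 1 = 39 + 1 = 40$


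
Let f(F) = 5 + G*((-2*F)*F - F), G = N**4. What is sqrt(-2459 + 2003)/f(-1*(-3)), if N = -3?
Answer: -I*sqrt(114)/848 ≈ -0.012591*I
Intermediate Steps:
G = 81 (G = (-3)**4 = 81)
f(F) = 5 - 162*F**2 - 81*F (f(F) = 5 + 81*((-2*F)*F - F) = 5 + 81*(-2*F**2 - F) = 5 + 81*(-F - 2*F**2) = 5 + (-162*F**2 - 81*F) = 5 - 162*F**2 - 81*F)
sqrt(-2459 + 2003)/f(-1*(-3)) = sqrt(-2459 + 2003)/(5 - 162*(-1*(-3))**2 - (-81)*(-3)) = sqrt(-456)/(5 - 162*3**2 - 81*3) = (2*I*sqrt(114))/(5 - 162*9 - 243) = (2*I*sqrt(114))/(5 - 1458 - 243) = (2*I*sqrt(114))/(-1696) = (2*I*sqrt(114))*(-1/1696) = -I*sqrt(114)/848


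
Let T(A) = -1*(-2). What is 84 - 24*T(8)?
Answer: 36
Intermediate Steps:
T(A) = 2
84 - 24*T(8) = 84 - 24*2 = 84 - 48 = 36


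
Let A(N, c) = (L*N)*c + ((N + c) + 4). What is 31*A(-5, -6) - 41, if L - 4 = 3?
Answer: 6252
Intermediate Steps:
L = 7 (L = 4 + 3 = 7)
A(N, c) = 4 + N + c + 7*N*c (A(N, c) = (7*N)*c + ((N + c) + 4) = 7*N*c + (4 + N + c) = 4 + N + c + 7*N*c)
31*A(-5, -6) - 41 = 31*(4 - 5 - 6 + 7*(-5)*(-6)) - 41 = 31*(4 - 5 - 6 + 210) - 41 = 31*203 - 41 = 6293 - 41 = 6252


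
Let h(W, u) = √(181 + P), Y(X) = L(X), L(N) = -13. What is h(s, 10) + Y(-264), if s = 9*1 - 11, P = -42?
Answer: -13 + √139 ≈ -1.2102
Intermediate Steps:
s = -2 (s = 9 - 11 = -2)
Y(X) = -13
h(W, u) = √139 (h(W, u) = √(181 - 42) = √139)
h(s, 10) + Y(-264) = √139 - 13 = -13 + √139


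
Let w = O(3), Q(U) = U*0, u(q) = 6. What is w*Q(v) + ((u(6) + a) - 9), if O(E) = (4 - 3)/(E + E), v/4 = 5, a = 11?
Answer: 8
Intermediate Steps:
v = 20 (v = 4*5 = 20)
O(E) = 1/(2*E)
Q(U) = 0
w = ⅙ (w = (½)/3 = (½)*(⅓) = ⅙ ≈ 0.16667)
w*Q(v) + ((u(6) + a) - 9) = (⅙)*0 + ((6 + 11) - 9) = 0 + (17 - 9) = 0 + 8 = 8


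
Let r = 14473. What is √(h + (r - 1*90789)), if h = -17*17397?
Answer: I*√372065 ≈ 609.97*I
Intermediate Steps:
h = -295749
√(h + (r - 1*90789)) = √(-295749 + (14473 - 1*90789)) = √(-295749 + (14473 - 90789)) = √(-295749 - 76316) = √(-372065) = I*√372065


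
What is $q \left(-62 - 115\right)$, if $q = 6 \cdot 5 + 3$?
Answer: $-5841$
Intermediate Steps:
$q = 33$ ($q = 30 + 3 = 33$)
$q \left(-62 - 115\right) = 33 \left(-62 - 115\right) = 33 \left(-177\right) = -5841$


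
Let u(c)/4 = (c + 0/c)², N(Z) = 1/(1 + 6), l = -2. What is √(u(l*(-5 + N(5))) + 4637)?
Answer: 3*√27301/7 ≈ 70.813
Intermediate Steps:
N(Z) = ⅐ (N(Z) = 1/7 = ⅐)
u(c) = 4*c² (u(c) = 4*(c + 0/c)² = 4*(c + 0)² = 4*c²)
√(u(l*(-5 + N(5))) + 4637) = √(4*(-2*(-5 + ⅐))² + 4637) = √(4*(-2*(-34/7))² + 4637) = √(4*(68/7)² + 4637) = √(4*(4624/49) + 4637) = √(18496/49 + 4637) = √(245709/49) = 3*√27301/7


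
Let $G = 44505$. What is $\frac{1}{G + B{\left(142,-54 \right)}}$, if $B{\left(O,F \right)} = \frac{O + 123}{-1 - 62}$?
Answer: $\frac{63}{2803550} \approx 2.2472 \cdot 10^{-5}$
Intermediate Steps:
$B{\left(O,F \right)} = - \frac{41}{21} - \frac{O}{63}$ ($B{\left(O,F \right)} = \frac{123 + O}{-63} = \left(123 + O\right) \left(- \frac{1}{63}\right) = - \frac{41}{21} - \frac{O}{63}$)
$\frac{1}{G + B{\left(142,-54 \right)}} = \frac{1}{44505 - \frac{265}{63}} = \frac{1}{\frac{2803550}{63}} = \frac{63}{2803550}$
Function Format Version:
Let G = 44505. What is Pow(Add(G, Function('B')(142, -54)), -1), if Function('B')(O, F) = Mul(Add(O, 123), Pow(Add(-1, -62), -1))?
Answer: Rational(63, 2803550) ≈ 2.2472e-5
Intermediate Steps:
Function('B')(O, F) = Add(Rational(-41, 21), Mul(Rational(-1, 63), O)) (Function('B')(O, F) = Mul(Add(123, O), Pow(-63, -1)) = Mul(Add(123, O), Rational(-1, 63)) = Add(Rational(-41, 21), Mul(Rational(-1, 63), O)))
Pow(Add(G, Function('B')(142, -54)), -1) = Pow(Add(44505, Add(Rational(-41, 21), Mul(Rational(-1, 63), 142))), -1) = Pow(Add(44505, Add(Rational(-41, 21), Rational(-142, 63))), -1) = Pow(Add(44505, Rational(-265, 63)), -1) = Pow(Rational(2803550, 63), -1) = Rational(63, 2803550)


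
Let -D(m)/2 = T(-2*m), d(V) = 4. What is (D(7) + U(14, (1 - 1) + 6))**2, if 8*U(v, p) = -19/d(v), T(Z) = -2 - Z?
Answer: 619369/1024 ≈ 604.85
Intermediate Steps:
U(v, p) = -19/32 (U(v, p) = (-19/4)/8 = (-19*1/4)/8 = (1/8)*(-19/4) = -19/32)
D(m) = 4 - 4*m (D(m) = -2*(-2 - (-2)*m) = -2*(-2 + 2*m) = 4 - 4*m)
(D(7) + U(14, (1 - 1) + 6))**2 = ((4 - 4*7) - 19/32)**2 = ((4 - 28) - 19/32)**2 = (-24 - 19/32)**2 = (-787/32)**2 = 619369/1024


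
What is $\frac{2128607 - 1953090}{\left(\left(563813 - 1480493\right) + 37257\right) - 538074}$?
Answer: $- \frac{175517}{1417497} \approx -0.12382$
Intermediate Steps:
$\frac{2128607 - 1953090}{\left(\left(563813 - 1480493\right) + 37257\right) - 538074} = \frac{175517}{\left(-916680 + 37257\right) - 538074} = \frac{175517}{-879423 - 538074} = \frac{175517}{-1417497} = 175517 \left(- \frac{1}{1417497}\right) = - \frac{175517}{1417497}$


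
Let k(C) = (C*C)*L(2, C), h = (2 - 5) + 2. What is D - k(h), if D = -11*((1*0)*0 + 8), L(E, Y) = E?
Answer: -90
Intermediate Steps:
h = -1 (h = -3 + 2 = -1)
D = -88 (D = -11*(0*0 + 8) = -11*(0 + 8) = -11*8 = -88)
k(C) = 2*C² (k(C) = (C*C)*2 = C²*2 = 2*C²)
D - k(h) = -88 - 2*(-1)² = -88 - 2 = -90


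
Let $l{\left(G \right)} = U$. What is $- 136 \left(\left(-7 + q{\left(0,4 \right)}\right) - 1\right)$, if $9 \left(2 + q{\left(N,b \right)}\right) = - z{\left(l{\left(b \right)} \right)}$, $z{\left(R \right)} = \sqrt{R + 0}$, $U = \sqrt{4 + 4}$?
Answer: $1360 + \frac{136 \cdot 2^{\frac{3}{4}}}{9} \approx 1385.4$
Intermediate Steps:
$U = 2 \sqrt{2}$ ($U = \sqrt{8} = 2 \sqrt{2} \approx 2.8284$)
$l{\left(G \right)} = 2 \sqrt{2}$
$z{\left(R \right)} = \sqrt{R}$
$q{\left(N,b \right)} = -2 - \frac{2^{\frac{3}{4}}}{9}$ ($q{\left(N,b \right)} = -2 + \frac{\left(-1\right) \sqrt{2 \sqrt{2}}}{9} = -2 + \frac{\left(-1\right) 2^{\frac{3}{4}}}{9} = -2 - \frac{2^{\frac{3}{4}}}{9}$)
$- 136 \left(\left(-7 + q{\left(0,4 \right)}\right) - 1\right) = - 136 \left(\left(-7 - \left(2 + \frac{2^{\frac{3}{4}}}{9}\right)\right) - 1\right) = - 136 \left(\left(-9 - \frac{2^{\frac{3}{4}}}{9}\right) - 1\right) = - 136 \left(-10 - \frac{2^{\frac{3}{4}}}{9}\right) = 1360 + \frac{136 \cdot 2^{\frac{3}{4}}}{9}$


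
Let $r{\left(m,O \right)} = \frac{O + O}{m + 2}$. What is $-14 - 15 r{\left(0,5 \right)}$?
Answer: $-89$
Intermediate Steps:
$r{\left(m,O \right)} = \frac{2 O}{2 + m}$
$-14 - 15 r{\left(0,5 \right)} = -14 - 15 \cdot 2 \cdot 5 \frac{1}{2 + 0} = -14 - 15 \cdot 2 \cdot 5 \cdot \frac{1}{2} = -14 - 75 = -89$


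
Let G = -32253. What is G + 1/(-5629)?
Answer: -181552138/5629 ≈ -32253.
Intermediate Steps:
G + 1/(-5629) = -32253 + 1/(-5629) = -32253 - 1/5629 = -181552138/5629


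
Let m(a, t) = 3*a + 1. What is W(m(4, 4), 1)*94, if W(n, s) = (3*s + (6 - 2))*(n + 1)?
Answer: 9212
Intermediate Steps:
m(a, t) = 1 + 3*a
W(n, s) = (1 + n)*(4 + 3*s) (W(n, s) = (3*s + 4)*(1 + n) = (4 + 3*s)*(1 + n) = (1 + n)*(4 + 3*s))
W(m(4, 4), 1)*94 = (4 + 3*1 + 4*(1 + 3*4) + 3*(1 + 3*4)*1)*94 = (4 + 3 + 4*(1 + 12) + 3*(1 + 12)*1)*94 = (4 + 3 + 4*13 + 3*13*1)*94 = (4 + 3 + 52 + 39)*94 = 98*94 = 9212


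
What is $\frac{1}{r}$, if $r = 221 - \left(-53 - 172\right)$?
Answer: $\frac{1}{446} \approx 0.0022422$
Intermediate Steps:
$r = 446$ ($r = 221 - -225 = 221 + 225 = 446$)
$\frac{1}{r} = \frac{1}{446}$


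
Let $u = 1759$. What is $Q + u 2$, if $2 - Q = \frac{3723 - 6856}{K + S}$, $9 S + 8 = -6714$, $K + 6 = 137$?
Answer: $\frac{80843}{23} \approx 3514.9$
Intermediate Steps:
$K = 131$ ($K = -6 + 137 = 131$)
$S = - \frac{6722}{9}$ ($S = - \frac{8}{9} + \frac{1}{9} \left(-6714\right) = - \frac{8}{9} - 746 = - \frac{6722}{9} \approx -746.89$)
$Q = - \frac{71}{23}$ ($Q = 2 - \frac{3723 - 6856}{131 - \frac{6722}{9}} = 2 - - \frac{3133}{- \frac{5543}{9}} = 2 - \left(-3133\right) \left(- \frac{9}{5543}\right) = 2 - \frac{117}{23} = - \frac{71}{23} \approx -3.087$)
$Q + u 2 = - \frac{71}{23} + 1759 \cdot 2 = - \frac{71}{23} + 3518 = \frac{80843}{23}$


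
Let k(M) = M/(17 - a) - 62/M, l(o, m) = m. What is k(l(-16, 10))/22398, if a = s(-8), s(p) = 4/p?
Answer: -197/783930 ≈ -0.00025130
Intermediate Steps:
a = -½ (a = 4/(-8) = 4*(-⅛) = -½ ≈ -0.50000)
k(M) = -62/M + 2*M/35 (k(M) = M/(17 - 1*(-½)) - 62/M = M/(17 + ½) - 62/M = M/(35/2) - 62/M = M*(2/35) - 62/M = 2*M/35 - 62/M = -62/M + 2*M/35)
k(l(-16, 10))/22398 = (-62/10 + (2/35)*10)/22398 = (-62*⅒ + 4/7)*(1/22398) = (-31/5 + 4/7)*(1/22398) = -197/35*1/22398 = -197/783930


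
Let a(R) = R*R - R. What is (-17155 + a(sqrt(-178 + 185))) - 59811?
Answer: -76959 - sqrt(7) ≈ -76962.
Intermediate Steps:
a(R) = R**2 - R
(-17155 + a(sqrt(-178 + 185))) - 59811 = (-17155 + sqrt(-178 + 185)*(-1 + sqrt(-178 + 185))) - 59811 = (-17155 + sqrt(7)*(-1 + sqrt(7))) - 59811 = -76966 + sqrt(7)*(-1 + sqrt(7))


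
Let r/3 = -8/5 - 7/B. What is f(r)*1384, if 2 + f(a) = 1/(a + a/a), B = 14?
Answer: -160544/53 ≈ -3029.1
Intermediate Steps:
r = -63/10 (r = 3*(-8/5 - 7/14) = 3*(-8*⅕ - 7*1/14) = 3*(-8/5 - ½) = 3*(-21/10) = -63/10 ≈ -6.3000)
f(a) = -2 + 1/(1 + a) (f(a) = -2 + 1/(a + a/a) = -2 + 1/(a + 1) = -2 + 1/(1 + a))
f(r)*1384 = ((-1 - 2*(-63/10))/(1 - 63/10))*1384 = ((-1 + 63/5)/(-53/10))*1384 = -10/53*58/5*1384 = -116/53*1384 = -160544/53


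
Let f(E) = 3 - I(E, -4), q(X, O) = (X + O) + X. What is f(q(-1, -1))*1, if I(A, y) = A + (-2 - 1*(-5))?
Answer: 3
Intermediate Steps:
I(A, y) = 3 + A (I(A, y) = A + (-2 + 5) = A + 3 = 3 + A)
q(X, O) = O + 2*X (q(X, O) = (O + X) + X = O + 2*X)
f(E) = -E (f(E) = 3 - (3 + E) = 3 + (-3 - E) = -E)
f(q(-1, -1))*1 = -(-1 + 2*(-1))*1 = -(-1 - 2)*1 = -1*(-3)*1 = 3*1 = 3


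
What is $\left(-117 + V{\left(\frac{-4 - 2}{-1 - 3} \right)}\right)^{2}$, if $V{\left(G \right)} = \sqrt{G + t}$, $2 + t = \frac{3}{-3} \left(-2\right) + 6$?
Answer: $\frac{\left(234 - \sqrt{30}\right)^{2}}{4} \approx 13056.0$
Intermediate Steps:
$t = 6$ ($t = -2 + \left(\frac{3}{-3} \left(-2\right) + 6\right) = -2 + \left(3 \left(- \frac{1}{3}\right) \left(-2\right) + 6\right) = -2 + \left(\left(-1\right) \left(-2\right) + 6\right) = -2 + \left(2 + 6\right) = -2 + 8 = 6$)
$V{\left(G \right)} = \sqrt{6 + G}$ ($V{\left(G \right)} = \sqrt{G + 6} = \sqrt{6 + G}$)
$\left(-117 + V{\left(\frac{-4 - 2}{-1 - 3} \right)}\right)^{2} = \left(-117 + \sqrt{6 + \frac{-4 - 2}{-1 - 3}}\right)^{2} = \left(-117 + \sqrt{6 - \frac{6}{-4}}\right)^{2} = \left(-117 + \sqrt{6 - - \frac{3}{2}}\right)^{2} = \left(-117 + \sqrt{6 + \frac{3}{2}}\right)^{2} = \left(-117 + \sqrt{\frac{15}{2}}\right)^{2} = \left(-117 + \frac{\sqrt{30}}{2}\right)^{2}$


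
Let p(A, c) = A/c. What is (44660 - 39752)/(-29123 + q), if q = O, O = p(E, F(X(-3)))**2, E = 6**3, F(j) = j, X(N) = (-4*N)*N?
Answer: -4908/29087 ≈ -0.16874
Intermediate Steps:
X(N) = -4*N**2
E = 216
O = 36 (O = (216/((-4*(-3)**2)))**2 = (216/((-4*9)))**2 = (216/(-36))**2 = (216*(-1/36))**2 = (-6)**2 = 36)
q = 36
(44660 - 39752)/(-29123 + q) = (44660 - 39752)/(-29123 + 36) = 4908/(-29087) = 4908*(-1/29087) = -4908/29087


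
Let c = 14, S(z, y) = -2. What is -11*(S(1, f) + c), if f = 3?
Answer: -132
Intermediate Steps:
-11*(S(1, f) + c) = -11*(-2 + 14) = -11*12 = -132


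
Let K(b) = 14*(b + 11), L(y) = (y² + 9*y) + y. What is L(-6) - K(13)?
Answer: -360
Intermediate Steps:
L(y) = y² + 10*y
K(b) = 154 + 14*b (K(b) = 14*(11 + b) = 154 + 14*b)
L(-6) - K(13) = -6*(10 - 6) - (154 + 14*13) = -6*4 - (154 + 182) = -24 - 1*336 = -24 - 336 = -360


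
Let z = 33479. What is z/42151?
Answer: 33479/42151 ≈ 0.79426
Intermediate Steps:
z/42151 = 33479/42151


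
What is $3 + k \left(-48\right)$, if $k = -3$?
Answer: $147$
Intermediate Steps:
$3 + k \left(-48\right) = 3 - -144 = 3 + 144 = 147$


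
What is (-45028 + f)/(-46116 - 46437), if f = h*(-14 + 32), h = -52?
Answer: 45964/92553 ≈ 0.49662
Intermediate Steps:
f = -936 (f = -52*(-14 + 32) = -52*18 = -936)
(-45028 + f)/(-46116 - 46437) = (-45028 - 936)/(-46116 - 46437) = -45964/(-92553) = -45964*(-1/92553) = 45964/92553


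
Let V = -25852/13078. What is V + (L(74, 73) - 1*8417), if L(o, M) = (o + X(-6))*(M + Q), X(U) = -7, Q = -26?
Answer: -34460378/6539 ≈ -5270.0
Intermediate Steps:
V = -12926/6539 (V = -25852*1/13078 = -12926/6539 ≈ -1.9768)
L(o, M) = (-26 + M)*(-7 + o) (L(o, M) = (o - 7)*(M - 26) = (-7 + o)*(-26 + M) = (-26 + M)*(-7 + o))
V + (L(74, 73) - 1*8417) = -12926/6539 + ((182 - 26*74 - 7*73 + 73*74) - 1*8417) = -12926/6539 + ((182 - 1924 - 511 + 5402) - 8417) = -12926/6539 + (3149 - 8417) = -12926/6539 - 5268 = -34460378/6539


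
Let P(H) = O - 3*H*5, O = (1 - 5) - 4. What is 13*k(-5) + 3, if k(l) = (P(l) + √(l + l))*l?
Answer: -4352 - 65*I*√10 ≈ -4352.0 - 205.55*I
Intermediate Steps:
O = -8 (O = -4 - 4 = -8)
P(H) = -8 - 15*H (P(H) = -8 - 3*H*5 = -8 - 15*H)
k(l) = l*(-8 - 15*l + √2*√l) (k(l) = ((-8 - 15*l) + √(l + l))*l = ((-8 - 15*l) + √(2*l))*l = ((-8 - 15*l) + √2*√l)*l = (-8 - 15*l + √2*√l)*l = l*(-8 - 15*l + √2*√l))
13*k(-5) + 3 = 13*(√2*(-5)^(3/2) - 1*(-5)*(8 + 15*(-5))) + 3 = 13*(√2*(-5*I*√5) - 1*(-5)*(8 - 75)) + 3 = 13*(-5*I*√10 - 1*(-5)*(-67)) + 3 = 13*(-5*I*√10 - 335) + 3 = 13*(-335 - 5*I*√10) + 3 = (-4355 - 65*I*√10) + 3 = -4352 - 65*I*√10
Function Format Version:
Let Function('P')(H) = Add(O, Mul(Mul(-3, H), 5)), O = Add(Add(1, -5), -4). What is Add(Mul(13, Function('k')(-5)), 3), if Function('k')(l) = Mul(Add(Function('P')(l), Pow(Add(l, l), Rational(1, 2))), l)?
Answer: Add(-4352, Mul(-65, I, Pow(10, Rational(1, 2)))) ≈ Add(-4352.0, Mul(-205.55, I))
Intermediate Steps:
O = -8 (O = Add(-4, -4) = -8)
Function('P')(H) = Add(-8, Mul(-15, H)) (Function('P')(H) = Add(-8, Mul(Mul(-3, H), 5)) = Add(-8, Mul(-15, H)))
Function('k')(l) = Mul(l, Add(-8, Mul(-15, l), Mul(Pow(2, Rational(1, 2)), Pow(l, Rational(1, 2))))) (Function('k')(l) = Mul(Add(Add(-8, Mul(-15, l)), Pow(Add(l, l), Rational(1, 2))), l) = Mul(Add(Add(-8, Mul(-15, l)), Pow(Mul(2, l), Rational(1, 2))), l) = Mul(Add(Add(-8, Mul(-15, l)), Mul(Pow(2, Rational(1, 2)), Pow(l, Rational(1, 2)))), l) = Mul(Add(-8, Mul(-15, l), Mul(Pow(2, Rational(1, 2)), Pow(l, Rational(1, 2)))), l) = Mul(l, Add(-8, Mul(-15, l), Mul(Pow(2, Rational(1, 2)), Pow(l, Rational(1, 2))))))
Add(Mul(13, Function('k')(-5)), 3) = Add(Mul(13, Add(Mul(Pow(2, Rational(1, 2)), Pow(-5, Rational(3, 2))), Mul(-1, -5, Add(8, Mul(15, -5))))), 3) = Add(Mul(13, Add(Mul(Pow(2, Rational(1, 2)), Mul(-5, I, Pow(5, Rational(1, 2)))), Mul(-1, -5, Add(8, -75)))), 3) = Add(Mul(13, Add(Mul(-5, I, Pow(10, Rational(1, 2))), Mul(-1, -5, -67))), 3) = Add(Mul(13, Add(Mul(-5, I, Pow(10, Rational(1, 2))), -335)), 3) = Add(Mul(13, Add(-335, Mul(-5, I, Pow(10, Rational(1, 2))))), 3) = Add(Add(-4355, Mul(-65, I, Pow(10, Rational(1, 2)))), 3) = Add(-4352, Mul(-65, I, Pow(10, Rational(1, 2))))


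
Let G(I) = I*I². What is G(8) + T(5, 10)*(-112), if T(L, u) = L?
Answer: -48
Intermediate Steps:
G(I) = I³
G(8) + T(5, 10)*(-112) = 8³ + 5*(-112) = 512 - 560 = -48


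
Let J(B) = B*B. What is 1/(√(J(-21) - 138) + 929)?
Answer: 929/862738 - √303/862738 ≈ 0.0010566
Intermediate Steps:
J(B) = B²
1/(√(J(-21) - 138) + 929) = 1/(√((-21)² - 138) + 929) = 1/(√(441 - 138) + 929) = 1/(√303 + 929) = 1/(929 + √303)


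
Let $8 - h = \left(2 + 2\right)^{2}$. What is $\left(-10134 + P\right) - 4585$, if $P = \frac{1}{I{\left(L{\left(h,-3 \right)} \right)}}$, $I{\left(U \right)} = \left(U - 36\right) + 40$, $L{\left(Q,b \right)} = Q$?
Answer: $- \frac{58877}{4} \approx -14719.0$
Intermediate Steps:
$h = -8$ ($h = 8 - \left(2 + 2\right)^{2} = 8 - 4^{2} = 8 - 16 = -8$)
$I{\left(U \right)} = 4 + U$ ($I{\left(U \right)} = \left(-36 + U\right) + 40 = 4 + U$)
$P = - \frac{1}{4}$ ($P = \frac{1}{4 - 8} = \frac{1}{-4} = - \frac{1}{4} \approx -0.25$)
$\left(-10134 + P\right) - 4585 = \left(-10134 - \frac{1}{4}\right) - 4585 = - \frac{40537}{4} - 4585 = - \frac{58877}{4}$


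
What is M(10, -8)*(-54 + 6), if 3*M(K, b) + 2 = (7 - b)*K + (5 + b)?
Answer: -2320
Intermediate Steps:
M(K, b) = 1 + b/3 + K*(7 - b)/3 (M(K, b) = -⅔ + ((7 - b)*K + (5 + b))/3 = -⅔ + (K*(7 - b) + (5 + b))/3 = -⅔ + (5 + b + K*(7 - b))/3 = -⅔ + (5/3 + b/3 + K*(7 - b)/3) = 1 + b/3 + K*(7 - b)/3)
M(10, -8)*(-54 + 6) = (1 + (⅓)*(-8) + (7/3)*10 - ⅓*10*(-8))*(-54 + 6) = (1 - 8/3 + 70/3 + 80/3)*(-48) = (145/3)*(-48) = -2320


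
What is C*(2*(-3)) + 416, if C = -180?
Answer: 1496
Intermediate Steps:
C*(2*(-3)) + 416 = -360*(-3) + 416 = -180*(-6) + 416 = 1080 + 416 = 1496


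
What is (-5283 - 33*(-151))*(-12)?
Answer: 3600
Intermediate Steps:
(-5283 - 33*(-151))*(-12) = (-5283 - 1*(-4983))*(-12) = (-5283 + 4983)*(-12) = -300*(-12) = 3600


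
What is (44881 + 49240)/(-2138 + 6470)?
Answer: 94121/4332 ≈ 21.727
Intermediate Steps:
(44881 + 49240)/(-2138 + 6470) = 94121/4332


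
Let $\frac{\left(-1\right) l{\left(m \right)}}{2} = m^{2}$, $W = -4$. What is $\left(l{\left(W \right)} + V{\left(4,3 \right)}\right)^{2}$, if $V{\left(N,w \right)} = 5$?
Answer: $729$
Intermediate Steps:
$l{\left(m \right)} = - 2 m^{2}$
$\left(l{\left(W \right)} + V{\left(4,3 \right)}\right)^{2} = \left(- 2 \left(-4\right)^{2} + 5\right)^{2} = \left(\left(-2\right) 16 + 5\right)^{2} = \left(-32 + 5\right)^{2} = \left(-27\right)^{2} = 729$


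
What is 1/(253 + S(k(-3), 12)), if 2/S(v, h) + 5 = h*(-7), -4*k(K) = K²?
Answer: 89/22515 ≈ 0.0039529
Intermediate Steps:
k(K) = -K²/4
S(v, h) = 2/(-5 - 7*h) (S(v, h) = 2/(-5 + h*(-7)) = 2/(-5 - 7*h))
1/(253 + S(k(-3), 12)) = 1/(253 - 2/(5 + 7*12)) = 1/(253 - 2/(5 + 84)) = 1/(253 - 2/89) = 1/(22515/89) = 89/22515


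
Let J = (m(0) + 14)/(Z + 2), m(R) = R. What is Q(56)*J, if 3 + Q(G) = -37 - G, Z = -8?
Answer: 224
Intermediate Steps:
Q(G) = -40 - G (Q(G) = -3 + (-37 - G) = -40 - G)
J = -7/3 (J = (0 + 14)/(-8 + 2) = 14/(-6) = 14*(-1/6) = -7/3 ≈ -2.3333)
Q(56)*J = (-40 - 1*56)*(-7/3) = (-40 - 56)*(-7/3) = -96*(-7/3) = 224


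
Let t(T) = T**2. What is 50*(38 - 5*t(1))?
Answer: 1650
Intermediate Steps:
50*(38 - 5*t(1)) = 50*(38 - 5*1**2) = 50*(38 - 5*1) = 50*(38 - 5) = 50*33 = 1650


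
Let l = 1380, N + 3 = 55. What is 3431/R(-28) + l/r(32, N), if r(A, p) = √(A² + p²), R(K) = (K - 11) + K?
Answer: -3431/67 + 345*√233/233 ≈ -28.607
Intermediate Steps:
R(K) = -11 + 2*K (R(K) = (-11 + K) + K = -11 + 2*K)
N = 52 (N = -3 + 55 = 52)
3431/R(-28) + l/r(32, N) = 3431/(-11 + 2*(-28)) + 1380/(√(32² + 52²)) = 3431/(-11 - 56) + 1380/(√(1024 + 2704)) = 3431/(-67) + 1380/(√3728) = 3431*(-1/67) + 1380/((4*√233)) = -3431/67 + 1380*(√233/932) = -3431/67 + 345*√233/233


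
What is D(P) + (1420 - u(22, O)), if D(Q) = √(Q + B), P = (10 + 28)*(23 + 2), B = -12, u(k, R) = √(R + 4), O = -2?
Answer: 1420 + √938 - √2 ≈ 1449.2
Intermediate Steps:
u(k, R) = √(4 + R)
P = 950 (P = 38*25 = 950)
D(Q) = √(-12 + Q) (D(Q) = √(Q - 12) = √(-12 + Q))
D(P) + (1420 - u(22, O)) = √(-12 + 950) + (1420 - √(4 - 2)) = √938 + (1420 - √2) = 1420 + √938 - √2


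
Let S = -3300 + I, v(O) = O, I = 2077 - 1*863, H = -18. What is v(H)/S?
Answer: 9/1043 ≈ 0.0086289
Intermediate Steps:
I = 1214 (I = 2077 - 863 = 1214)
S = -2086 (S = -3300 + 1214 = -2086)
v(H)/S = -18/(-2086) = -18*(-1/2086) = 9/1043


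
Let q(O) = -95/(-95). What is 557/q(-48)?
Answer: 557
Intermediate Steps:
q(O) = 1 (q(O) = -95*(-1/95) = 1)
557/q(-48) = 557/1 = 557*1 = 557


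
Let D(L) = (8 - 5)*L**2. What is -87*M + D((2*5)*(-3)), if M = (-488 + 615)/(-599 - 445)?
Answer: 32527/12 ≈ 2710.6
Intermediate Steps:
D(L) = 3*L**2
M = -127/1044 (M = 127/(-1044) = 127*(-1/1044) = -127/1044 ≈ -0.12165)
-87*M + D((2*5)*(-3)) = -87*(-127/1044) + 3*((2*5)*(-3))**2 = 127/12 + 3*(10*(-3))**2 = 127/12 + 3*(-30)**2 = 127/12 + 3*900 = 127/12 + 2700 = 32527/12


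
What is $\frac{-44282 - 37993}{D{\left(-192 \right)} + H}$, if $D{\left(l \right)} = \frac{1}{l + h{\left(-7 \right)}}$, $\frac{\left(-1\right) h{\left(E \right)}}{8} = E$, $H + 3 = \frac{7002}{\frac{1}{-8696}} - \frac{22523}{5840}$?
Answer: $\frac{8168262000}{6045099519221} \approx 0.0013512$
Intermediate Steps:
$H = - \frac{355594089323}{5840}$ ($H = -3 + \left(\frac{7002}{\frac{1}{-8696}} - \frac{22523}{5840}\right) = -3 + \left(\frac{7002}{- \frac{1}{8696}} - \frac{22523}{5840}\right) = -3 + \left(7002 \left(-8696\right) - \frac{22523}{5840}\right) = -3 - \frac{355594071803}{5840} = - \frac{355594089323}{5840} \approx -6.0889 \cdot 10^{7}$)
$h{\left(E \right)} = - 8 E$
$D{\left(l \right)} = \frac{1}{56 + l}$ ($D{\left(l \right)} = \frac{1}{l - -56} = \frac{1}{l + 56} = \frac{1}{56 + l}$)
$\frac{-44282 - 37993}{D{\left(-192 \right)} + H} = \frac{-44282 - 37993}{\frac{1}{56 - 192} - \frac{355594089323}{5840}} = - \frac{82275}{\frac{1}{-136} - \frac{355594089323}{5840}} = - \frac{82275}{- \frac{1}{136} - \frac{355594089323}{5840}} = - \frac{82275}{- \frac{6045099519221}{99280}} = \left(-82275\right) \left(- \frac{99280}{6045099519221}\right) = \frac{8168262000}{6045099519221}$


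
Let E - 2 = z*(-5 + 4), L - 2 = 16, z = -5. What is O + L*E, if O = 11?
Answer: 137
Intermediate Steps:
L = 18 (L = 2 + 16 = 18)
E = 7 (E = 2 - 5*(-5 + 4) = 2 - 5*(-1) = 2 + 5 = 7)
O + L*E = 11 + 18*7 = 11 + 126 = 137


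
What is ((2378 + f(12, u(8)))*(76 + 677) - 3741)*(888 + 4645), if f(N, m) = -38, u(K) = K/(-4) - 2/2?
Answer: 9728557707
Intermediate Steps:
u(K) = -1 - K/4 (u(K) = K*(-¼) - 2*½ = -K/4 - 1 = -1 - K/4)
((2378 + f(12, u(8)))*(76 + 677) - 3741)*(888 + 4645) = ((2378 - 38)*(76 + 677) - 3741)*(888 + 4645) = (2340*753 - 3741)*5533 = (1762020 - 3741)*5533 = 1758279*5533 = 9728557707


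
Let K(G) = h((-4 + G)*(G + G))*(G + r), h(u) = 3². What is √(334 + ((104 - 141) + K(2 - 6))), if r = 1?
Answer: 3*√30 ≈ 16.432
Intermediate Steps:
h(u) = 9
K(G) = 9 + 9*G (K(G) = 9*(G + 1) = 9*(1 + G) = 9 + 9*G)
√(334 + ((104 - 141) + K(2 - 6))) = √(334 + ((104 - 141) + (9 + 9*(2 - 6)))) = √(334 + (-37 + (9 + 9*(-4)))) = √(334 + (-37 + (9 - 36))) = √(334 + (-37 - 27)) = √(334 - 64) = √270 = 3*√30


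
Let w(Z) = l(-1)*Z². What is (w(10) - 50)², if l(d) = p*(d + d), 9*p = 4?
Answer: 1562500/81 ≈ 19290.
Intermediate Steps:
p = 4/9 (p = (⅑)*4 = 4/9 ≈ 0.44444)
l(d) = 8*d/9 (l(d) = 4*(d + d)/9 = 4*(2*d)/9 = 8*d/9)
w(Z) = -8*Z²/9 (w(Z) = ((8/9)*(-1))*Z² = -8*Z²/9)
(w(10) - 50)² = (-8/9*10² - 50)² = (-8/9*100 - 50)² = (-800/9 - 50)² = (-1250/9)² = 1562500/81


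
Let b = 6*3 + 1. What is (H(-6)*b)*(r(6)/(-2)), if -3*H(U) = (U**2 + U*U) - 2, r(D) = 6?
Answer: 1330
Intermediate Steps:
b = 19 (b = 18 + 1 = 19)
H(U) = 2/3 - 2*U**2/3 (H(U) = -((U**2 + U*U) - 2)/3 = -((U**2 + U**2) - 2)/3 = -(2*U**2 - 2)/3 = -(-2 + 2*U**2)/3 = 2/3 - 2*U**2/3)
(H(-6)*b)*(r(6)/(-2)) = ((2/3 - 2/3*(-6)**2)*19)*(6/(-2)) = ((2/3 - 2/3*36)*19)*(6*(-1/2)) = ((2/3 - 24)*19)*(-3) = -70/3*19*(-3) = -1330/3*(-3) = 1330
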